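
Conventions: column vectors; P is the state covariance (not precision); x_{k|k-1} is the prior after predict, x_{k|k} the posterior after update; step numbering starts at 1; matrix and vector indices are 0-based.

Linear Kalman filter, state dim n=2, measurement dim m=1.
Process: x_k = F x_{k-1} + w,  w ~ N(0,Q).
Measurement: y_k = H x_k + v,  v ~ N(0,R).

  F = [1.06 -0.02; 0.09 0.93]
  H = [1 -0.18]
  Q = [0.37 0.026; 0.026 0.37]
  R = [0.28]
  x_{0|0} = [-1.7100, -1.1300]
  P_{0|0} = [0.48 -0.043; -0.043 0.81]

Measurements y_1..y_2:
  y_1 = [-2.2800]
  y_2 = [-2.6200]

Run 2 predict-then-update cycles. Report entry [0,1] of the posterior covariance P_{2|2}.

P_post[0,1] = 0.2138

step 1: x^-=[-1.7900, -1.2048]  P^-=[0.9115 0.0144; 0.0144 1.0673]  S=[1.2209]  K=[0.7445; -0.1455]  nu=[-0.7069]  x^+=[-2.3162, -1.1019]  P^+=[0.2349 0.1467; 0.1467 1.0414]
step 2: x^-=[-2.4332, -1.2332]  P^-=[0.6281 0.1734; 0.1734 1.2972]  S=[0.8877]  K=[0.6724; -0.0677]  nu=[-0.4088]  x^+=[-2.7080, -1.2056]  P^+=[0.2268 0.2138; 0.2138 1.2931]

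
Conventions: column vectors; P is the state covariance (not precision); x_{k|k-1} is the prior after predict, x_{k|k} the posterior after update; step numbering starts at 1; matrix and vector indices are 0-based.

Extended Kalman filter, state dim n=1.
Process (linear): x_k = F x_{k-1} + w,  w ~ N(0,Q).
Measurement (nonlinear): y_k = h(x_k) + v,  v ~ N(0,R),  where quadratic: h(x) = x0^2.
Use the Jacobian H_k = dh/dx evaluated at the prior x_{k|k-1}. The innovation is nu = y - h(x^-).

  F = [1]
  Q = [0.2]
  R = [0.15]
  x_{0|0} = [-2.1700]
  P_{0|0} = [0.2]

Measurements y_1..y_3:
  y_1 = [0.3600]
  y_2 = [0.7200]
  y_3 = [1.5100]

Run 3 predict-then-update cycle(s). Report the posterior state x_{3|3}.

x_post = [-1.2205]

step 1: x^-=[-2.1700]  P^-=[0.4000]  H_jac=[-4.3400]  S=[7.6842]  K=[-0.2259]  nu=[-4.3489]  x^+=[-1.1875]  P^+=[0.0078]
step 2: x^-=[-1.1875]  P^-=[0.2078]  H_jac=[-2.3750]  S=[1.3222]  K=[-0.3733]  nu=[-0.6902]  x^+=[-0.9299]  P^+=[0.0236]
step 3: x^-=[-0.9299]  P^-=[0.2236]  H_jac=[-1.8598]  S=[0.9233]  K=[-0.4503]  nu=[0.6453]  x^+=[-1.2205]  P^+=[0.0363]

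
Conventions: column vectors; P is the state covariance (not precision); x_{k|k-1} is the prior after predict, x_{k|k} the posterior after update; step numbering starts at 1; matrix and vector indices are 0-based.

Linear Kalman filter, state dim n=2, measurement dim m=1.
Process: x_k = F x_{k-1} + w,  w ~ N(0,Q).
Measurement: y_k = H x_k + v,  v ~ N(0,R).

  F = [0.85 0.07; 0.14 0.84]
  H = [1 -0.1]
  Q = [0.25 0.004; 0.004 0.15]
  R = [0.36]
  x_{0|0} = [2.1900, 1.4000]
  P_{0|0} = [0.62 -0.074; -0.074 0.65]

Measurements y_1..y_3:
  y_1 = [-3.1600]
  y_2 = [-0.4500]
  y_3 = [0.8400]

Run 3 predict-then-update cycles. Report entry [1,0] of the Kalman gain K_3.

K[1,0] = 0.0859

step 1: x^-=[1.9595, 1.4826]  P^-=[0.6923 0.0624; 0.0624 0.6034]  S=[1.0459]  K=[0.6560; 0.0020]  nu=[-4.9712]  x^+=[-1.3016, 1.4726]  P^+=[0.2423 0.0611; 0.0611 0.6034]
step 2: x^-=[-1.0033, 1.0548]  P^-=[0.4353 0.1125; 0.1125 0.5949]  S=[0.7787]  K=[0.5445; 0.0681]  nu=[0.6587]  x^+=[-0.6446, 1.0996]  P^+=[0.2044 0.0836; 0.0836 0.5912]
step 3: x^-=[-0.4709, 0.8334]  P^-=[0.4105 0.1236; 0.1236 0.5909]  S=[0.7517]  K=[0.5297; 0.0859]  nu=[1.3943]  x^+=[0.2676, 0.9531]  P^+=[0.1996 0.0894; 0.0894 0.5853]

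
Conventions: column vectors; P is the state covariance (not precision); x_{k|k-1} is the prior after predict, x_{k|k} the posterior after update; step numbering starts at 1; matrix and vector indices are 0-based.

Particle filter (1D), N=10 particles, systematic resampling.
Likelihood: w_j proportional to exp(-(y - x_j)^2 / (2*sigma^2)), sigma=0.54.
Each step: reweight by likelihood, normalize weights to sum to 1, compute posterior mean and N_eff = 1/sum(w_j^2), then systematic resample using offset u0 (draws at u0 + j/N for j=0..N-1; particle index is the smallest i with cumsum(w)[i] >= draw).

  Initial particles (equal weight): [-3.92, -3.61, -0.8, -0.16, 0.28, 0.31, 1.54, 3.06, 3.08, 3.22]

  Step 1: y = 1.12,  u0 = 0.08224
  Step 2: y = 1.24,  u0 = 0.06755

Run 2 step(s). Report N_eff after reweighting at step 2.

step 1: w=[0.0000, 0.0000, 0.0013, 0.0422, 0.2089, 0.2274, 0.5177, 0.0011, 0.0010, 0.0004]  mean=0.9261  Neff=2.7382  idx=[4, 4, 5, 5, 6, 6, 6, 6, 6, 6]
step 2: w=[0.0343, 0.0343, 0.0378, 0.0378, 0.1426, 0.1426, 0.1426, 0.1426, 0.1426, 0.1426]  mean=1.3607  Neff=7.8557  idx=[1, 4, 4, 5, 6, 6, 7, 8, 9, 9]

N_eff = 7.8557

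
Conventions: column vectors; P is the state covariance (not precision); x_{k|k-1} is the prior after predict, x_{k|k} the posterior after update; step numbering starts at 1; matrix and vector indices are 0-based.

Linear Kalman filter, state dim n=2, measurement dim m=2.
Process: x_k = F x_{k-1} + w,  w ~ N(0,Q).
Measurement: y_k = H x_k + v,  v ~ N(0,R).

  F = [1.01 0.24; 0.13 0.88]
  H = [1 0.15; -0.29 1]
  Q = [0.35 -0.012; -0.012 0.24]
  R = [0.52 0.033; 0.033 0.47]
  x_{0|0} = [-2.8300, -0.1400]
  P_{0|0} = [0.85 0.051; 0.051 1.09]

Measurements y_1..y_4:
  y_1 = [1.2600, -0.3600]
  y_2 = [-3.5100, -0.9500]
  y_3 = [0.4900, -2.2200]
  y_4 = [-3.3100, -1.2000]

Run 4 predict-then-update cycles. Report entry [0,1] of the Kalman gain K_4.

K[0,1] = -0.0923

step 1: x^-=[-2.8919, -0.4911]  P^-=[1.3046 0.3767; 0.3767 1.1101]  S=[1.9626 0.1815; 0.1815 1.4713]  K=[0.7016 -0.0877; 0.2164 0.6536]  nu=[4.2256, -0.7076]  x^+=[0.1349, -0.0393]  P^+=[0.3495 0.0833; 0.0833 0.3385]
step 2: x^-=[0.1268, -0.0171]  P^-=[0.7664 0.1820; 0.1820 0.5271]  S=[1.3528 0.0639; 0.0639 0.9560]  K=[0.5905 -0.0816; 0.1701 0.4848]  nu=[-3.6343, -0.8962]  x^+=[-1.9462, -1.0696]  P^+=[0.2944 0.0665; 0.0665 0.2527]
step 3: x^-=[-2.2224, -1.1943]  P^-=[0.6971 0.1412; 0.1412 0.4559]  S=[1.2698 0.0343; 0.0343 0.9026]  K=[0.5681 -0.0891; 0.1528 0.4539]  nu=[2.8915, -1.6702]  x^+=[-0.4308, -1.5105]  P^+=[0.2836 0.0591; 0.0591 0.2355]
step 4: x^-=[-0.7977, -1.3853]  P^-=[0.6815 0.1294; 0.1294 0.4407]  S=[1.2503 0.0252; 0.0252 0.8930]  K=[0.5625 -0.0923; 0.1473 0.4474]  nu=[-2.3045, -0.0461]  x^+=[-2.0897, -1.7454]  P^+=[0.2810 0.0566; 0.0566 0.2315]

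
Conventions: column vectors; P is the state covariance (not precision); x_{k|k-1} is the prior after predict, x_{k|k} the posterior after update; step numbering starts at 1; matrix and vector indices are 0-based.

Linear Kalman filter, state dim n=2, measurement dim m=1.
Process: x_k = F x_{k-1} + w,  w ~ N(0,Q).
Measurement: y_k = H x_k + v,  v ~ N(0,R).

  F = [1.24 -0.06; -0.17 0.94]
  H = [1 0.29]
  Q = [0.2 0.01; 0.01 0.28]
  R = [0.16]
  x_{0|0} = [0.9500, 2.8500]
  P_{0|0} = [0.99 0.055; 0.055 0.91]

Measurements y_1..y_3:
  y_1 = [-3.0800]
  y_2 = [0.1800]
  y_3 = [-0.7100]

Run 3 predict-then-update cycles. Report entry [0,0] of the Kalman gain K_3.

K[0,0] = 0.7909

step 1: x^-=[1.0070, 2.5175]  P^-=[1.7173 -0.1853; -0.1853 1.0951]  S=[1.8619]  K=[0.8935; 0.0710]  nu=[-4.8171]  x^+=[-3.2969, 2.1754]  P^+=[0.2310 -0.3035; -0.3035 1.0857]
step 2: x^-=[-4.2187, 2.6053]  P^-=[0.6042 -0.4568; -0.4568 1.3430]  S=[0.6122]  K=[0.7705; -0.1099]  nu=[3.6432]  x^+=[-1.4115, 2.2049]  P^+=[0.2407 -0.4049; -0.4049 1.3356]
step 3: x^-=[-1.8826, 2.3125]  P^-=[0.6352 -0.5922; -0.5922 1.5965]  S=[0.5860]  K=[0.7909; -0.2205]  nu=[0.5019]  x^+=[-1.4856, 2.2019]  P^+=[0.2686 -0.4900; -0.4900 1.5680]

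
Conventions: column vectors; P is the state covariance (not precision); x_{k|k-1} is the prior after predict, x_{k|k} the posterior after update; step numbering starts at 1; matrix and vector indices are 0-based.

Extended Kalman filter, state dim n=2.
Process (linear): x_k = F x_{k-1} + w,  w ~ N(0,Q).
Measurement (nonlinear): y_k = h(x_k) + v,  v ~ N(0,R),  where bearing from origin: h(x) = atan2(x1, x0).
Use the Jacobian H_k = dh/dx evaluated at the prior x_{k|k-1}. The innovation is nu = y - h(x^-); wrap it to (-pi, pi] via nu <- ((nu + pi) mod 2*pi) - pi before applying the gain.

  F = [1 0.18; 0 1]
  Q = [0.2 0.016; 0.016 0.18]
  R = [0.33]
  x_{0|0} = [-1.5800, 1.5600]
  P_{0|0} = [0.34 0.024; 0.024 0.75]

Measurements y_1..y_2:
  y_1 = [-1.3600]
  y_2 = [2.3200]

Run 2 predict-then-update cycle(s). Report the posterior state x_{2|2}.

x_post = [-2.5899, 0.4525]

step 1: x^-=[-1.2992, 1.5600]  P^-=[0.5729 0.1750; 0.1750 0.9300]  H_jac=[-0.3785 -0.3152]  S=[0.5463]  K=[-0.4980; -0.6579]  nu=[2.6580]  x^+=[-2.6228, -0.1888]  P^+=[0.4375 -0.0040; -0.0040 0.6935]
step 2: x^-=[-2.6568, -0.1888]  P^-=[0.6585 0.1369; 0.1369 0.8735]  H_jac=[0.0266 -0.3745]  S=[0.4503]  K=[-0.0749; -0.7185]  nu=[-0.8925]  x^+=[-2.5899, 0.4525]  P^+=[0.6560 0.1126; 0.1126 0.6411]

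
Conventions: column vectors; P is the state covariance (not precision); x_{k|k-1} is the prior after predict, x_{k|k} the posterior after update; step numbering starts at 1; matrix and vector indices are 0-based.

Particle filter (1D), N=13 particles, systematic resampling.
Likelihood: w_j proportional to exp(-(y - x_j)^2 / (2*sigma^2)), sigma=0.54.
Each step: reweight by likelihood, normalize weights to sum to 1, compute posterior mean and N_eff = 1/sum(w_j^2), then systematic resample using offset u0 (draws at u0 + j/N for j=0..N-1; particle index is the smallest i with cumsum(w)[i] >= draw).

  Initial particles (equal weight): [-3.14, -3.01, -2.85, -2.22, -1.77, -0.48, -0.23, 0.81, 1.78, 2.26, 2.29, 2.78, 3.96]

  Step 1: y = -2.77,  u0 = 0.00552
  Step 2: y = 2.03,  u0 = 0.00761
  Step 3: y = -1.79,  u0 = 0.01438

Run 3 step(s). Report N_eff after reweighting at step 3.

N_eff = 13.0000

step 1: w=[0.2285, 0.2617, 0.2858, 0.1720, 0.0520, 0.0000, 0.0000, 0.0000, 0.0000, 0.0000, 0.0000, 0.0000, 0.0000]  mean=-2.7935  Neff=4.2617  idx=[0, 0, 0, 1, 1, 1, 1, 2, 2, 2, 2, 3, 3]
step 2: w=[0.0000, 0.0000, 0.0000, 0.0000, 0.0000, 0.0000, 0.0000, 0.0000, 0.0000, 0.0000, 0.0000, 0.4999, 0.4999]  mean=-2.2201  Neff=2.0004  idx=[11, 11, 11, 11, 11, 11, 11, 12, 12, 12, 12, 12, 12]
step 3: w=[0.0769, 0.0769, 0.0769, 0.0769, 0.0769, 0.0769, 0.0769, 0.0769, 0.0769, 0.0769, 0.0769, 0.0769, 0.0769]  mean=-2.2200  Neff=13.0000  idx=[0, 1, 2, 3, 4, 5, 6, 7, 8, 9, 10, 11, 12]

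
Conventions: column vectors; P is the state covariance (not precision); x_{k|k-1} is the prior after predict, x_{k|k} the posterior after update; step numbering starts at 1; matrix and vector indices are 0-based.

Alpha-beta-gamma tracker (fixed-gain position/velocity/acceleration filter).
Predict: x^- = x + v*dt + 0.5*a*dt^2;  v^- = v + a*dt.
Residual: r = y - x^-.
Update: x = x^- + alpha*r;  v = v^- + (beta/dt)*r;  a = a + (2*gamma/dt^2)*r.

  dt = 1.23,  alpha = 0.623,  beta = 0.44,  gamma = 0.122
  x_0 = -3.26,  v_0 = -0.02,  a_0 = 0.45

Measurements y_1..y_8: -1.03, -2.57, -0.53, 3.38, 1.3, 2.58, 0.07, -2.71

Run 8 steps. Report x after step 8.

x_post = -2.1344

step 1: x_pred=-2.9442  r=1.9142  x^+=-1.7517  v^+=1.2183  a^+=0.7587
step 2: x_pred=0.3207  r=-2.8907  x^+=-1.4802  v^+=1.1174  a^+=0.2925
step 3: x_pred=0.1155  r=-0.6455  x^+=-0.2867  v^+=1.2463  a^+=0.1884
step 4: x_pred=1.3888  r=1.9912  x^+=2.6293  v^+=2.1903  a^+=0.5095
step 5: x_pred=5.7089  r=-4.4089  x^+=2.9621  v^+=1.2399  a^+=-0.2015
step 6: x_pred=4.3348  r=-1.7548  x^+=3.2416  v^+=0.3643  a^+=-0.4845
step 7: x_pred=3.3232  r=-3.2532  x^+=1.2964  v^+=-1.3954  a^+=-1.0092
step 8: x_pred=-1.1833  r=-1.5267  x^+=-2.1344  v^+=-3.1828  a^+=-1.2554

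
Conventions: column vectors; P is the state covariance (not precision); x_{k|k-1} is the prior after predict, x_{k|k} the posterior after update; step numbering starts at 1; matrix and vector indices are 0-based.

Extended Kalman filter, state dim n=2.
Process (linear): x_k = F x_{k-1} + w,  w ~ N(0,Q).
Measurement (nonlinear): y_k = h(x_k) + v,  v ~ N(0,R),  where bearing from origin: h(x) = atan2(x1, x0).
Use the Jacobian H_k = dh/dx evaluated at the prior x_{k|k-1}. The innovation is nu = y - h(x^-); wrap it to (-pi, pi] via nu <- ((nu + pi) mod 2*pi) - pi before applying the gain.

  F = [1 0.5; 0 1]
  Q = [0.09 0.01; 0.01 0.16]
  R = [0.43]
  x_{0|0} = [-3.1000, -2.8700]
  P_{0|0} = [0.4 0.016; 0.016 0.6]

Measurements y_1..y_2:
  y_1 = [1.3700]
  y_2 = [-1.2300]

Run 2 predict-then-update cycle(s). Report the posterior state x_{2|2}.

step 1: x^-=[-4.5350, -2.8700]  P^-=[0.6560 0.3260; 0.3260 0.7600]  H_jac=[0.0996 -0.1574]  S=[0.4451]  K=[0.0315; -0.1958]  nu=[-2.3358]  x^+=[-4.6087, -2.4125]  P^+=[0.6556 0.3287; 0.3287 0.7429]
step 2: x^-=[-5.8149, -2.4125]  P^-=[1.2600 0.7102; 0.7102 0.9029]  H_jac=[0.0609 -0.1467]  S=[0.4414]  K=[-0.0623; -0.2022]  nu=[1.5183]  x^+=[-5.9095, -2.7195]  P^+=[1.2583 0.7047; 0.7047 0.8849]

x_post = [-5.9095, -2.7195]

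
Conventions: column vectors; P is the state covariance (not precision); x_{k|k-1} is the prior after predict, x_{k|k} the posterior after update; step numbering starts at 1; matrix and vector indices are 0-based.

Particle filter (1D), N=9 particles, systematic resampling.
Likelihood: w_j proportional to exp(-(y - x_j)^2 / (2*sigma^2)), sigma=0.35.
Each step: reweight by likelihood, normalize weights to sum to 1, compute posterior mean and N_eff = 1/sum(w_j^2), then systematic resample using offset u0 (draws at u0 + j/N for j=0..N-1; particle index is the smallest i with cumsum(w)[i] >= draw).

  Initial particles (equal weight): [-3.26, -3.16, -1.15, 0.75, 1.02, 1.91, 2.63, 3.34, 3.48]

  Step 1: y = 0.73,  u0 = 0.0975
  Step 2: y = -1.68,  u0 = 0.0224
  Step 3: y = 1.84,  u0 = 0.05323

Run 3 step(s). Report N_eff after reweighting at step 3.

step 1: w=[0.0000, 0.0000, 0.0000, 0.5834, 0.4146, 0.0020, 0.0000, 0.0000, 0.0000]  mean=0.8642  Neff=1.9521  idx=[3, 3, 3, 3, 3, 4, 4, 4, 4]
step 2: w=[0.1994, 0.1994, 0.1994, 0.1994, 0.1994, 0.0007, 0.0007, 0.0007, 0.0007]  mean=0.7508  Neff=5.0280  idx=[0, 0, 1, 1, 2, 2, 3, 4, 4]
step 3: w=[0.1111, 0.1111, 0.1111, 0.1111, 0.1111, 0.1111, 0.1111, 0.1111, 0.1111]  mean=0.7500  Neff=9.0000  idx=[0, 1, 2, 3, 4, 5, 6, 7, 8]

N_eff = 9.0000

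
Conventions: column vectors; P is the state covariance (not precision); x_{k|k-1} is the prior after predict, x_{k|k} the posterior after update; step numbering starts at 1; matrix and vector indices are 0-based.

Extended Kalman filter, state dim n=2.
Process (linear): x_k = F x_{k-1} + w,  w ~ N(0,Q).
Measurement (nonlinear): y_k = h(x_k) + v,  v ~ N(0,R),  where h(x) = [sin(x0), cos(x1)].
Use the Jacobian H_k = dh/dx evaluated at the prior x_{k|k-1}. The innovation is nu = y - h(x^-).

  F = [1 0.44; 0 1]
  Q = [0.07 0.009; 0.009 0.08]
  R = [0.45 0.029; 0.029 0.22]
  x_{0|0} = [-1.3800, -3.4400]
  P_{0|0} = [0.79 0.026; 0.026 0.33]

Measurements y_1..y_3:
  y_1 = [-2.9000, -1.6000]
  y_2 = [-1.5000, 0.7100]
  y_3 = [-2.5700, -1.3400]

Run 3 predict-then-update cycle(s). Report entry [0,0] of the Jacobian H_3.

H_jac[0,0] = -0.7903

step 1: x^-=[-2.8936, -3.4400]  P^-=[0.9468 0.1802; 0.1802 0.4100]  H_jac=[-0.9694 0.0000; 0.0000 -0.2940]  S=[1.3397 0.0804; 0.0804 0.2554]  K=[-0.6856 0.0083; -0.1040 -0.4392]  nu=[-2.6545, -0.6442]  x^+=[-1.0791, -2.8809]  P^+=[0.3180 0.0614; 0.0614 0.3389]
step 2: x^-=[-2.3467, -2.8809]  P^-=[0.5077 0.2195; 0.2195 0.4189]  H_jac=[-0.7003 0.0000; 0.0000 0.2578]  S=[0.6990 -0.0106; -0.0106 0.2478]  K=[-0.5055 0.2067; -0.2135 0.4265]  nu=[-0.7862, 1.6762]  x^+=[-1.6028, -1.9981]  P^+=[0.3162 0.1195; 0.1195 0.3400]
step 3: x^-=[-2.4820, -1.9981]  P^-=[0.5572 0.2781; 0.2781 0.4200]  H_jac=[-0.7903 0.0000; 0.0000 0.9101]  S=[0.7980 -0.1710; -0.1710 0.5679]  K=[-0.4878 0.2988; -0.1402 0.6309]  nu=[-1.9572, -0.9255]  x^+=[-1.8039, -2.3076]  P^+=[0.2668 0.0567; 0.0567 0.1480]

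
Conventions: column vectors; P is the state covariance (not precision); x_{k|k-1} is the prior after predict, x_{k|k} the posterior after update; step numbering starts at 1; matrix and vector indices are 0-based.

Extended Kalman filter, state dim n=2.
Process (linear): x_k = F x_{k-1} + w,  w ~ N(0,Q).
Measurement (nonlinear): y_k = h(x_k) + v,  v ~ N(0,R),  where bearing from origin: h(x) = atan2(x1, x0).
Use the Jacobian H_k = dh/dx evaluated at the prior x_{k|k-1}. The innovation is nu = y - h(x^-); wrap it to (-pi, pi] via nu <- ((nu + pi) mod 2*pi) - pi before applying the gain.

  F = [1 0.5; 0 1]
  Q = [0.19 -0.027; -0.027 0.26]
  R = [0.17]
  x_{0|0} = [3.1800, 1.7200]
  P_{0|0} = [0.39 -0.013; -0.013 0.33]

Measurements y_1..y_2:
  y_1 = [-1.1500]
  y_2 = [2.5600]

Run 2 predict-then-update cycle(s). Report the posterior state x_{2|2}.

step 1: x^-=[4.0400, 1.7200]  P^-=[0.6495 0.1250; 0.1250 0.5900]  H_jac=[-0.0892 0.2095]  S=[0.1964]  K=[-0.1617; 0.5727]  nu=[-1.5525]  x^+=[4.2910, 0.8309]  P^+=[0.6444 0.1432; 0.1432 0.5256]
step 2: x^-=[4.7064, 0.8309]  P^-=[1.1089 0.3790; 0.3790 0.7856]  H_jac=[-0.0364 0.2061]  S=[0.1991]  K=[0.1896; 0.7436]  nu=[2.3853]  x^+=[5.1586, 2.6046]  P^+=[1.1018 0.3509; 0.3509 0.6755]

x_post = [5.1586, 2.6046]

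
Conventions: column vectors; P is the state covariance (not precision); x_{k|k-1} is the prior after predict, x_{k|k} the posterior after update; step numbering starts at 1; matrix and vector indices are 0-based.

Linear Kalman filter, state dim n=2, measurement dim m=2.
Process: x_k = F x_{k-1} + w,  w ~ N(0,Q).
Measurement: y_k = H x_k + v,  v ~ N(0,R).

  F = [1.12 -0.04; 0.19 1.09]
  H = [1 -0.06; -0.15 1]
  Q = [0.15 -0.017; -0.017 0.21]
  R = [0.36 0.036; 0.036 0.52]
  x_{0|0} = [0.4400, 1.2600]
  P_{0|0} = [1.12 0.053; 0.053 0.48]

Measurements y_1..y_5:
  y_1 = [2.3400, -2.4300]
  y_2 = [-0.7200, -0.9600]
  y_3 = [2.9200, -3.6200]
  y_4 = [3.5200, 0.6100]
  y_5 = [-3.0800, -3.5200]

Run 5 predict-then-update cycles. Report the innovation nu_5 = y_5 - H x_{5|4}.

innov = [-6.2102, -3.1704]

step 1: x^-=[0.4424, 1.4570]  P^-=[1.5509 0.2647; 0.2647 0.8427]  S=[1.8822 0.0199; 0.0199 1.3182]  K=[0.8154 0.0120; 0.1074 0.6075]  nu=[1.9850, -3.8206]  x^+=[2.0151, -0.6511]  P^+=[0.2988 0.0804; 0.0804 0.3318]
step 2: x^-=[2.2830, -0.3268]  P^-=[0.5182 0.1297; 0.1297 0.6484]  S=[0.8649 0.0502; 0.0502 1.1411]  K=[0.5889 0.0196; 0.0731 0.5479]  nu=[-3.0226, -0.2907]  x^+=[0.4972, -0.7072]  P^+=[0.2166 0.0639; 0.0639 0.2971]
step 3: x^-=[0.5851, -0.6764]  P^-=[0.4164 0.0936; 0.0936 0.5973]  S=[0.7673 0.0322; 0.0322 1.0986]  K=[0.5348 0.0127; 0.0531 0.5294]  nu=[2.2943, -2.8558]  x^+=[1.7758, -2.0663]  P^+=[0.1963 0.0553; 0.0553 0.2855]
step 4: x^-=[2.0716, -1.9149]  P^-=[0.3918 0.0794; 0.0794 0.5792]  S=[0.7443 0.0226; 0.0226 1.0842]  K=[0.5197 0.0082; 0.0441 0.5223]  nu=[1.3335, 2.8356]  x^+=[2.7879, -0.3749]  P^+=[0.1905 0.0516; 0.0516 0.2809]
step 5: x^-=[3.1374, 0.1210]  P^-=[0.3848 0.0738; 0.0738 0.5720]  S=[0.7380 0.0185; 0.0185 1.0785]  K=[0.5152 0.0061; 0.0405 0.5194]  nu=[-6.2102, -3.1704]  x^+=[-0.0816, -1.7775]  P^+=[0.1887 0.0500; 0.0500 0.2791]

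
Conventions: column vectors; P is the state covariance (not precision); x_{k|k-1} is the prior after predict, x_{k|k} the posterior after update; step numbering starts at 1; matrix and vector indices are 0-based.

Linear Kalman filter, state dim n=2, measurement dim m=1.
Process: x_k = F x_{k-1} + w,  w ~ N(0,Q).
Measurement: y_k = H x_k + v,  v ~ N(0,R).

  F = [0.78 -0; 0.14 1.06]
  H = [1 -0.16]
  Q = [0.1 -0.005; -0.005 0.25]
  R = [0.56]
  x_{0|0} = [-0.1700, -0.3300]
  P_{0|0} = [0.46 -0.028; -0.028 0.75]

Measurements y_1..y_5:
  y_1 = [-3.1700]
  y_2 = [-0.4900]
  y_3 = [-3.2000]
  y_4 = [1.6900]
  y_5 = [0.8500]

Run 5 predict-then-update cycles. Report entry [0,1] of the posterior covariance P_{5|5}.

step 1: x^-=[-0.1326, -0.3736]  P^-=[0.3799 0.0221; 0.0221 1.0934]  S=[0.9608]  K=[0.3917; -0.1591]  nu=[-3.0972]  x^+=[-1.3457, 0.1192]  P^+=[0.2325 0.0820; 0.0820 1.0691]
step 2: x^-=[-1.0497, -0.0621]  P^-=[0.2414 0.0881; 0.0881 1.4801]  S=[0.8111]  K=[0.2803; -0.1833]  nu=[0.5497]  x^+=[-0.8956, -0.1628]  P^+=[0.1777 0.1298; 0.1298 1.4529]
step 3: x^-=[-0.6986, -0.2980]  P^-=[0.2081 0.1217; 0.1217 1.9244]  S=[0.7784]  K=[0.2423; -0.2392]  nu=[-2.5491]  x^+=[-1.3163, 0.3117]  P^+=[0.1624 0.1669; 0.1669 1.8799]
step 4: x^-=[-1.0267, 0.1461]  P^-=[0.1988 0.1507; 0.1507 2.4150]  S=[0.7724]  K=[0.2262; -0.3052]  nu=[2.7401]  x^+=[-0.4070, -0.6901]  P^+=[0.1593 0.2040; 0.2040 2.3430]
step 5: x^-=[-0.3175, -0.7885]  P^-=[0.1969 0.1811; 0.1811 2.9463]  S=[0.7744]  K=[0.2169; -0.3749]  nu=[1.0413]  x^+=[-0.0916, -1.1789]  P^+=[0.1605 0.2440; 0.2440 2.8375]

P_post[0,1] = 0.2440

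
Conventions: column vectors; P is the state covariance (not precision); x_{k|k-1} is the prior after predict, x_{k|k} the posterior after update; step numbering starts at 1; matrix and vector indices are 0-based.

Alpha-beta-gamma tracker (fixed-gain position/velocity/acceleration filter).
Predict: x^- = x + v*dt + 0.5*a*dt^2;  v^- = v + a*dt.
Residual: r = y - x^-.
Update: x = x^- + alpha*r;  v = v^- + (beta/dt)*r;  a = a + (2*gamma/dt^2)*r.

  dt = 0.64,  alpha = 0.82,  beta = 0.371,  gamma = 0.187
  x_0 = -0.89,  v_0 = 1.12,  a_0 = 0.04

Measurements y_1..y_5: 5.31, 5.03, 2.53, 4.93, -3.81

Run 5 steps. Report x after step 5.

step 1: x_pred=-0.1650  r=5.4750  x^+=4.3245  v^+=4.3194  a^+=5.0392
step 2: x_pred=8.1209  r=-3.0909  x^+=5.5864  v^+=5.7527  a^+=2.2169
step 3: x_pred=9.7221  r=-7.1921  x^+=3.8246  v^+=3.0023  a^+=-4.3501
step 4: x_pred=4.8551  r=0.0749  x^+=4.9165  v^+=0.2616  a^+=-4.2818
step 5: x_pred=4.2070  r=-8.0170  x^+=-2.3669  v^+=-7.1261  a^+=-11.6020

x_post = -2.3669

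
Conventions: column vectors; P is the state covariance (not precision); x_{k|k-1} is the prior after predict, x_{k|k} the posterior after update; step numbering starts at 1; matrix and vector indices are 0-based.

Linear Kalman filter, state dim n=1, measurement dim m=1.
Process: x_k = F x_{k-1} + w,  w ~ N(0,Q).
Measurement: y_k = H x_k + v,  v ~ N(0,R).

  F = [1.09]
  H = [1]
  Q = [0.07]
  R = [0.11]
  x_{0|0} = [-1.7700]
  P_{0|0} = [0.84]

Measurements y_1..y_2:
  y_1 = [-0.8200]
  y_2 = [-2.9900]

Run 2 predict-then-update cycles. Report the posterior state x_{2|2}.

x_post = [-2.2591]

step 1: x^-=[-1.9293]  P^-=[1.0680]  S=[1.1780]  K=[0.9066]  nu=[1.1093]  x^+=[-0.9236]  P^+=[0.0997]
step 2: x^-=[-1.0067]  P^-=[0.1885]  S=[0.2985]  K=[0.6315]  nu=[-1.9833]  x^+=[-2.2591]  P^+=[0.0695]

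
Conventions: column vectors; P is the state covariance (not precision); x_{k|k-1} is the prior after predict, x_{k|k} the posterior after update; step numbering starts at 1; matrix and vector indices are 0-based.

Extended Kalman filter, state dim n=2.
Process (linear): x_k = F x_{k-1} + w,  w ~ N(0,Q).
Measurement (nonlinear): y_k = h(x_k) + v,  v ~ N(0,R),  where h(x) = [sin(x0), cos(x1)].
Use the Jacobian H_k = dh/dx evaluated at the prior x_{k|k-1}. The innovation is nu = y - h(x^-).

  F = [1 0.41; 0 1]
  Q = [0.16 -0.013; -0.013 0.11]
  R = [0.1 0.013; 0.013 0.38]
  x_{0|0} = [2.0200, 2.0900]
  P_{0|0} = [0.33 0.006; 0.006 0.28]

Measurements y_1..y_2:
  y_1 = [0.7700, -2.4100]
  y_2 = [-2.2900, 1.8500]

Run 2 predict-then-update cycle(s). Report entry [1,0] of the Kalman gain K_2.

step 1: x^-=[2.8769, 2.0900]  P^-=[0.5420 0.1078; 0.1078 0.3900]  H_jac=[-0.9652 0.0000; 0.0000 -0.8682]  S=[0.6049 0.1033; 0.1033 0.6740]  K=[-0.8637 -0.0064; -0.0885 -0.4888]  nu=[0.5084, -1.9138]  x^+=[2.4501, 2.9805]  P^+=[0.0896 0.0158; 0.0158 0.2153]
step 2: x^-=[3.6722, 2.9805]  P^-=[0.2987 0.0910; 0.0910 0.3253]  H_jac=[-0.8625 0.0000; 0.0000 -0.1604]  S=[0.3222 0.0256; 0.0256 0.3884]  K=[-0.8008 0.0152; -0.2342 -0.1189]  nu=[-1.7840, 2.8371]  x^+=[5.1438, 3.0611]  P^+=[0.0926 0.0289; 0.0289 0.3007]

K[1,0] = -0.2342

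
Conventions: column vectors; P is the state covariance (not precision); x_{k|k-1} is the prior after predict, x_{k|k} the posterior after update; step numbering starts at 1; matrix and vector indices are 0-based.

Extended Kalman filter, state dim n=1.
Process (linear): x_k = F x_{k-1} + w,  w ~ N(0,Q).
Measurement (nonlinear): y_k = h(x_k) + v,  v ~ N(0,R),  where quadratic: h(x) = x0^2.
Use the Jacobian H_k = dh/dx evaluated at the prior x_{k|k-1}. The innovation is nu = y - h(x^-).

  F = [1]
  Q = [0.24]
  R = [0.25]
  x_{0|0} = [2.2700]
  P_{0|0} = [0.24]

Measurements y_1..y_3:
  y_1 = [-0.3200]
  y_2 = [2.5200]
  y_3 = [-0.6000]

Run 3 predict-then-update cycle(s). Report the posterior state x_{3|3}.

step 1: x^-=[2.2700]  P^-=[0.4800]  H_jac=[4.5400]  S=[10.1436]  K=[0.2148]  nu=[-5.4729]  x^+=[1.0942]  P^+=[0.0118]
step 2: x^-=[1.0942]  P^-=[0.2518]  H_jac=[2.1885]  S=[1.4561]  K=[0.3785]  nu=[1.3227]  x^+=[1.5948]  P^+=[0.0432]
step 3: x^-=[1.5948]  P^-=[0.2832]  H_jac=[3.1897]  S=[3.1317]  K=[0.2885]  nu=[-3.1435]  x^+=[0.6880]  P^+=[0.0226]

x_post = [0.6880]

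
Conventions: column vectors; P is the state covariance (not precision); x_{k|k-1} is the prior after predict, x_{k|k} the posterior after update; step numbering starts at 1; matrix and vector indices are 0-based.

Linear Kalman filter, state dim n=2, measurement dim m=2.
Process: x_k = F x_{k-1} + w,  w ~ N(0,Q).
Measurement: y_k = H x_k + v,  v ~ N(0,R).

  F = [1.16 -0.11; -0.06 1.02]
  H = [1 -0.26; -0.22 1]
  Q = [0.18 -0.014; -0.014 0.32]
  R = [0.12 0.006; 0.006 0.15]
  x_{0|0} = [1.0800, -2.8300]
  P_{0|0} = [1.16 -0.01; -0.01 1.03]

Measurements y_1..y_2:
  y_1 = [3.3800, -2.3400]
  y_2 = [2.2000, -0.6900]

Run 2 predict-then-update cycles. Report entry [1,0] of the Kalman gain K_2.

step 1: x^-=[1.5641, -2.9514]  P^-=[1.7559 -0.2222; -0.2222 1.3970]  S=[2.0859 -0.9784; -0.9784 1.7298]  K=[0.9589 0.1906; 0.1517 0.9217]  nu=[1.0485, 0.9555]  x^+=[2.7517, -1.9117]  P^+=[0.1327 0.0635; 0.0635 0.1531]
step 2: x^-=[3.4023, -2.1150]  P^-=[0.3442 0.0352; 0.0352 0.4720]  S=[0.4779 -0.1553; -0.1553 0.6232]  K=[0.7400 0.1193; 0.0641 0.7610]  nu=[-1.7522, 2.1735]  x^+=[2.3649, -0.5733]  P^+=[0.1011 0.0446; 0.0446 0.1243]

K[1,0] = 0.0641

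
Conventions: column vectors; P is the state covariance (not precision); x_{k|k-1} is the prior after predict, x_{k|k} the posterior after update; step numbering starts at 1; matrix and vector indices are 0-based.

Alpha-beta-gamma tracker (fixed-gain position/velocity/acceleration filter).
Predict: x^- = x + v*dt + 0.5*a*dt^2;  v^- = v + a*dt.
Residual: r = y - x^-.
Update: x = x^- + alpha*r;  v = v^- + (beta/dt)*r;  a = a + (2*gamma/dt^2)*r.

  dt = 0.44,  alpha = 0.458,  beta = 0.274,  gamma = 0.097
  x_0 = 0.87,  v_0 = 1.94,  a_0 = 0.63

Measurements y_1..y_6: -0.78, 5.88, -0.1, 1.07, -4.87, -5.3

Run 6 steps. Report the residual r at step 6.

resid = -0.3294

step 1: x_pred=1.7846  r=-2.5646  x^+=0.6100  v^+=0.6202  a^+=-1.9399
step 2: x_pred=0.6951  r=5.1849  x^+=3.0698  v^+=2.9954  a^+=3.2557
step 3: x_pred=4.7029  r=-4.8029  x^+=2.5032  v^+=1.4370  a^+=-1.5571
step 4: x_pred=2.9847  r=-1.9147  x^+=2.1078  v^+=-0.4405  a^+=-3.4758
step 5: x_pred=1.5775  r=-6.4475  x^+=-1.3754  v^+=-5.9849  a^+=-9.9366
step 6: x_pred=-4.9706  r=-0.3294  x^+=-5.1215  v^+=-10.5621  a^+=-10.2667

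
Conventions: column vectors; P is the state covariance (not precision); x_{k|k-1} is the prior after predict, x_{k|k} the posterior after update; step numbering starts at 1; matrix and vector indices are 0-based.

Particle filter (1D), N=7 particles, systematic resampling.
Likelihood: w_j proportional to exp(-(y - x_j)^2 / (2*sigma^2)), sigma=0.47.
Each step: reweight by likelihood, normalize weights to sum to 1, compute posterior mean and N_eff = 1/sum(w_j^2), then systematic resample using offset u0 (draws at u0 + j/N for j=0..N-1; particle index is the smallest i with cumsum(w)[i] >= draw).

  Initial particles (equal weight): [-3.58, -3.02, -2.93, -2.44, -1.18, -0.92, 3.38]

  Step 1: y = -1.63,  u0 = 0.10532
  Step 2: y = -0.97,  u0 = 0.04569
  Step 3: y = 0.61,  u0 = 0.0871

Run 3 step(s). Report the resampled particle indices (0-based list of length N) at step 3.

step 1: w=[0.0002, 0.0104, 0.0180, 0.1867, 0.5213, 0.2634, 0.0000]  mean=-1.3978  Neff=2.6563  idx=[3, 4, 4, 4, 4, 5, 5]
step 2: w=[0.0013, 0.1611, 0.1611, 0.1611, 0.1611, 0.1771, 0.1771]  mean=-1.0896  Neff=6.0038  idx=[1, 2, 3, 3, 4, 5, 6]
step 3: w=[0.0523, 0.0523, 0.0523, 0.0523, 0.0523, 0.3692, 0.3692]  mean=-0.9880  Neff=3.4930  idx=[1, 4, 5, 5, 6, 6, 6]

resampled_idx = [1, 4, 5, 5, 6, 6, 6]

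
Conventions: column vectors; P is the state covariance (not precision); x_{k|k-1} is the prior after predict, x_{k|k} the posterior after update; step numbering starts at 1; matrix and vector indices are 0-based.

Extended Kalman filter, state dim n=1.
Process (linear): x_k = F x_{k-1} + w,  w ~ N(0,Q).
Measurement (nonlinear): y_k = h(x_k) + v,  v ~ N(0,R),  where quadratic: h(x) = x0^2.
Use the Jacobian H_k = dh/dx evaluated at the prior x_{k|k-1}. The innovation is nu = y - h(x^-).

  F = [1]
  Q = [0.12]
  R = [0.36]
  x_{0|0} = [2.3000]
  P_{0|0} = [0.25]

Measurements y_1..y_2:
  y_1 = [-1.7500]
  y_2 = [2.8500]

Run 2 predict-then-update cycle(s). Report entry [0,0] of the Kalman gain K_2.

step 1: x^-=[2.3000]  P^-=[0.3700]  H_jac=[4.6000]  S=[8.1892]  K=[0.2078]  nu=[-7.0400]  x^+=[0.8368]  P^+=[0.0163]
step 2: x^-=[0.8368]  P^-=[0.1363]  H_jac=[1.6737]  S=[0.7417]  K=[0.3075]  nu=[2.1497]  x^+=[1.4978]  P^+=[0.0661]

K[0,0] = 0.3075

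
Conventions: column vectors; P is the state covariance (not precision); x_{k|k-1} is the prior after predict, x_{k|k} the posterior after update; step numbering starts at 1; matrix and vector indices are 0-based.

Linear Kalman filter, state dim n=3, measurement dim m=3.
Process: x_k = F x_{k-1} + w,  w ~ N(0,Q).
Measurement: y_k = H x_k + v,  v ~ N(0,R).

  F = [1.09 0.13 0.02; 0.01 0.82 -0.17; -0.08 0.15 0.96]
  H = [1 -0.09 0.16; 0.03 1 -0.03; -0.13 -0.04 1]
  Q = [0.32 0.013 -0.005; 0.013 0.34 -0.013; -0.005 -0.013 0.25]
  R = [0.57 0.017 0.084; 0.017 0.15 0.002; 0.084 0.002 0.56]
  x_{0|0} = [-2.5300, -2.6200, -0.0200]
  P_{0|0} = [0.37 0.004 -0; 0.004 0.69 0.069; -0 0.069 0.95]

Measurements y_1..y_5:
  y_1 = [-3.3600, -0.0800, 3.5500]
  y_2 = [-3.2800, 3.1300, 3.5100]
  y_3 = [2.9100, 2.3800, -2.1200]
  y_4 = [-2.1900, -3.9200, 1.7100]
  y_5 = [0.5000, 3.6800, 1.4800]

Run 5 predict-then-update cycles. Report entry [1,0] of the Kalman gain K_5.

step 1: x^-=[-3.0987, -2.1703, -0.2098]  P^-=[0.7731 0.0905 0.0039; 0.0905 0.8123 -0.0312; 0.0039 -0.0312 1.1632]  S=[1.3653 0.0466 0.1768; 0.0466 0.9713 -0.1114; 0.1768 -0.1114 1.7400]  K=[0.5725 0.0768 -0.1109; -0.0213 0.8425 0.0127; 0.0551 0.0055 0.6637]  nu=[-0.4231, 2.1770, 3.2702]  x^+=[-3.5363, -0.2855, 1.9494]  P^+=[0.3150 0.0124 0.0276; 0.0124 0.1261 0.0137; 0.0276 0.0137 0.3804]
step 2: x^-=[-3.8527, -0.6009, 2.1115]  P^-=[0.7013 0.0345 0.0098; 0.0345 0.4321 -0.0496; 0.0098 -0.0496 0.6049]  S=[1.2887 0.0223 0.1045; 0.0223 0.5883 -0.0900; 0.1045 -0.0900 1.1792]  K=[0.5514 0.0554 -0.1148; -0.0222 0.7393 -0.0021; 0.0457 -0.0389 0.5065]  nu=[0.1808, 3.9098, 0.8737]  x^+=[-3.6368, 2.2837, 2.4103]  P^+=[0.3029 0.0090 0.0219; 0.0090 0.1104 0.0040; 0.0219 0.0040 0.2904]
step 3: x^-=[-3.6190, 1.4265, 2.9474]  P^-=[0.6854 0.0311 0.0010; 0.0311 0.4216 -0.0441; 0.0010 -0.0441 0.5197]  S=[1.2681 0.0209 0.0839; 0.0209 0.5772 -0.0813; 0.0839 -0.0813 1.0955]  K=[0.5454 0.0528 -0.1194; -0.0229 0.7347 -0.0030; 0.0390 -0.0385 0.4700]  nu=[6.1858, 1.1504, -5.4808]  x^+=[0.4702, 2.1468, 0.5686]  P^+=[0.2996 0.0085 0.0183; 0.0085 0.1097 0.0033; 0.0183 0.0033 0.2689]
step 4: x^-=[0.8029, 1.6685, 0.8303]  P^-=[0.6811 0.0313 -0.0029; 0.0313 0.4207 -0.0412; -0.0029 -0.0412 0.5002]  S=[1.2620 0.0217 0.0772; 0.0217 0.5761 -0.0780; 0.0772 -0.0780 1.0767]  K=[0.5437 0.0530 -0.1213; -0.0229 0.7345 -0.0029; 0.0365 -0.0367 0.4611]  nu=[-2.9756, -5.5876, 1.0509]  x^+=[-1.2382, -2.3703, 1.4115]  P^+=[0.2986 0.0085 0.0170; 0.0085 0.1096 0.0034; 0.0170 0.0034 0.2636]
step 5: x^-=[-1.6296, -2.1960, 1.0986]  P^-=[0.6799 0.0315 -0.0043; 0.0315 0.4205 -0.0403; -0.0043 -0.0403 0.4955]  S=[1.2601 0.0221 0.0752; 0.0221 0.5759 -0.0770; 0.0752 -0.0770 1.0723]  K=[0.5431 0.0532 -0.1219; -0.0229 0.7344 -0.0028; 0.0356 -0.0361 0.4590]  nu=[1.7562, 5.9579, 0.0817]  x^+=[-0.3690, 2.1392, 0.9839]  P^+=[0.2984 0.0085 0.0166; 0.0085 0.1096 0.0035; 0.0166 0.0035 0.2623]

K[1,0] = -0.0229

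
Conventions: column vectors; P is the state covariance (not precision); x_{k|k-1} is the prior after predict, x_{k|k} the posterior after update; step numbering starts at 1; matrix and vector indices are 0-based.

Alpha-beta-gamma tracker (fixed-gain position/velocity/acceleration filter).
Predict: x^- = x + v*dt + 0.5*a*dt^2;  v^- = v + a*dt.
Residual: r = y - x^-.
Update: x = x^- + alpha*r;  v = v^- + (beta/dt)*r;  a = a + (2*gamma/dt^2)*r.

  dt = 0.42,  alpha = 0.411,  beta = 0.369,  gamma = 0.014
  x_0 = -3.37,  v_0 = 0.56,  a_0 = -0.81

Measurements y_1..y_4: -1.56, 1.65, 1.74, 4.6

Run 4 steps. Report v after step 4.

v_post = 5.6768

step 1: x_pred=-3.2062  r=1.6462  x^+=-2.5296  v^+=1.6661  a^+=-0.5487
step 2: x_pred=-1.8783  r=3.5283  x^+=-0.4281  v^+=4.5355  a^+=0.0113
step 3: x_pred=1.4778  r=0.2622  x^+=1.5855  v^+=4.7707  a^+=0.0530
step 4: x_pred=3.5939  r=1.0061  x^+=4.0074  v^+=5.6768  a^+=0.2127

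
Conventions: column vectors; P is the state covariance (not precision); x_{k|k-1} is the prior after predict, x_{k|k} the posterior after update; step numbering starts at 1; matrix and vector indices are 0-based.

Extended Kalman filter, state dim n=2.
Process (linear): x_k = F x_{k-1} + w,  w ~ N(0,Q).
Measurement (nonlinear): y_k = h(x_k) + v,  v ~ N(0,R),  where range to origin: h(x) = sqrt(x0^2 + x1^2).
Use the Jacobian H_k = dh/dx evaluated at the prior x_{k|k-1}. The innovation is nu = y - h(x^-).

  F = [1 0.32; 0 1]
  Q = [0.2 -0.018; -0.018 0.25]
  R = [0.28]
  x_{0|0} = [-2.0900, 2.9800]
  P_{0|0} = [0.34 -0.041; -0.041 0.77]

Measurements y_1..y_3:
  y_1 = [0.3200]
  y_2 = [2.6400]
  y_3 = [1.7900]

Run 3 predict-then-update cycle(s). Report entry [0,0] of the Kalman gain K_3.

step 1: x^-=[-1.1364, 2.9800]  P^-=[0.5926 0.1874; 0.1874 1.0200]  H_jac=[-0.3563 0.9344]  S=[1.1210]  K=[-0.0322; 0.7906]  nu=[-2.8693]  x^+=[-1.0441, 0.7114]  P^+=[0.5914 0.2159; 0.2159 0.3193]
step 2: x^-=[-0.8165, 0.7114]  P^-=[0.9623 0.3001; 0.3001 0.5693]  H_jac=[-0.7540 0.6569]  S=[0.7755]  K=[-0.6814; 0.1905]  nu=[1.5571]  x^+=[-1.8775, 1.0080]  P^+=[0.6022 0.4007; 0.4007 0.5411]
step 3: x^-=[-1.5550, 1.0080]  P^-=[1.1141 0.5559; 0.5559 0.7911]  H_jac=[-0.8391 0.5439]  S=[0.7911]  K=[-0.7995; -0.0457]  nu=[-0.0631]  x^+=[-1.5045, 1.0109]  P^+=[0.6084 0.5270; 0.5270 0.7895]

K[0,0] = -0.7995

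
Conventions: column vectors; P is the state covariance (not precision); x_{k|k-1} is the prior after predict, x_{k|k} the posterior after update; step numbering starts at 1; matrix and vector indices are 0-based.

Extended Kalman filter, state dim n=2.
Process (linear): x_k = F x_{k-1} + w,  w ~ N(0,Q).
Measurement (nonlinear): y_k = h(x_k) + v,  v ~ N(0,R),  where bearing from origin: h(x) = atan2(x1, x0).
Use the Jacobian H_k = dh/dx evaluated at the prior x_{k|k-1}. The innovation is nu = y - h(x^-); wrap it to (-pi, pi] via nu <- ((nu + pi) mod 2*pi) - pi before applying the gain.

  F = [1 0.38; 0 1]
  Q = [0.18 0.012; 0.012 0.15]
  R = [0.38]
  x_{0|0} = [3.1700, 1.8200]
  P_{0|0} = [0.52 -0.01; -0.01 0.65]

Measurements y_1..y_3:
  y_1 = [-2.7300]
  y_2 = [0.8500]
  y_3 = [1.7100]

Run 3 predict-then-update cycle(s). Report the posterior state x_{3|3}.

x_post = [5.8337, 3.2203]

step 1: x^-=[3.8616, 1.8200]  P^-=[0.7863 0.2490; 0.2490 0.8000]  H_jac=[-0.0999 0.2119]  S=[0.4132]  K=[-0.0623; 0.3500]  nu=[3.1128]  x^+=[3.6676, 2.9096]  P^+=[0.7847 0.2580; 0.2580 0.7494]
step 2: x^-=[4.7732, 2.9096]  P^-=[1.2690 0.5548; 0.5548 0.8994]  H_jac=[-0.0931 0.1527]  S=[0.3962]  K=[-0.0843; 0.2164]  nu=[0.3026]  x^+=[4.7477, 2.9751]  P^+=[1.2661 0.5620; 0.5620 0.8808]
step 3: x^-=[5.8782, 2.9751]  P^-=[2.0005 0.9087; 0.9087 1.0308]  H_jac=[-0.0685 0.1354]  S=[0.3914]  K=[-0.0359; 0.1975]  nu=[1.2415]  x^+=[5.8337, 3.2203]  P^+=[1.9999 0.9115; 0.9115 1.0155]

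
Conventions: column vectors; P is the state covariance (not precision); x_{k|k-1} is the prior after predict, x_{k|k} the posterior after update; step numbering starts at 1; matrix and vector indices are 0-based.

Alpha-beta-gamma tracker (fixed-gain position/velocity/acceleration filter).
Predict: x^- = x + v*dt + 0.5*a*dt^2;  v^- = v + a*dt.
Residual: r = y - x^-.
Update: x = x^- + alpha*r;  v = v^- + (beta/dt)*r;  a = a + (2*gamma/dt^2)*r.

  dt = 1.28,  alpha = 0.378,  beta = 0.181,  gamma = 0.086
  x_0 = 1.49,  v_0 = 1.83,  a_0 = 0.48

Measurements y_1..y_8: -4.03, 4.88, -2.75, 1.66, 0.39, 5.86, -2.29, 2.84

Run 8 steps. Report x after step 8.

step 1: x_pred=4.2256  r=-8.2556  x^+=1.1050  v^+=1.2770  a^+=-0.3867
step 2: x_pred=2.4228  r=2.4572  x^+=3.3516  v^+=1.1295  a^+=-0.1287
step 3: x_pred=4.6920  r=-7.4420  x^+=1.8789  v^+=-0.0876  a^+=-0.9100
step 4: x_pred=1.0213  r=0.6387  x^+=1.2628  v^+=-1.1620  a^+=-0.8429
step 5: x_pred=-0.9152  r=1.3052  x^+=-0.4218  v^+=-2.0564  a^+=-0.7059
step 6: x_pred=-3.6323  r=9.4923  x^+=-0.0442  v^+=-1.6177  a^+=0.2906
step 7: x_pred=-1.8769  r=-0.4131  x^+=-2.0330  v^+=-1.3042  a^+=0.2472
step 8: x_pred=-3.4999  r=6.3399  x^+=-1.1034  v^+=-0.0912  a^+=0.9128

x_post = -1.1034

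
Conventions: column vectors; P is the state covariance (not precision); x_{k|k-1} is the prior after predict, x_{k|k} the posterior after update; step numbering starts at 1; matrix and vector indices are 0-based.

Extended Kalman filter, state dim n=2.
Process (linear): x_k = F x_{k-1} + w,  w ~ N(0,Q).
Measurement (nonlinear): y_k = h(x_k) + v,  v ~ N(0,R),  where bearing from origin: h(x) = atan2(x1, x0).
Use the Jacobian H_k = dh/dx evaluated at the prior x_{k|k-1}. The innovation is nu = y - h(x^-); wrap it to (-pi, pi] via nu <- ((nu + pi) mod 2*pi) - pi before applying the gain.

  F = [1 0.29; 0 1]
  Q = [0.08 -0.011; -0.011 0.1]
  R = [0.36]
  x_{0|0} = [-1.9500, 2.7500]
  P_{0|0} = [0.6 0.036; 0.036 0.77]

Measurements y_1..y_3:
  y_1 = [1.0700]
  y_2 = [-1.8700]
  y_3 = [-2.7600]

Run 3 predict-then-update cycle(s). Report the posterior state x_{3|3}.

x_post = [-2.0318, 1.5916]

step 1: x^-=[-1.1525, 2.7500]  P^-=[0.7656 0.2483; 0.2483 0.8700]  H_jac=[-0.3093 -0.1296]  S=[0.4678]  K=[-0.5751; -0.4053]  nu=[-0.8977]  x^+=[-0.6363, 3.1138]  P^+=[0.6109 0.1393; 0.1393 0.7932]
step 2: x^-=[0.2667, 3.1138]  P^-=[0.8384 0.3583; 0.3583 0.8932]  H_jac=[-0.3188 0.0273]  S=[0.4396]  K=[-0.5857; -0.2043]  nu=[2.9278]  x^+=[-1.4482, 2.5155]  P^+=[0.6876 0.3057; 0.3057 0.8748]
step 3: x^-=[-0.7187, 2.5155]  P^-=[1.0185 0.5484; 0.5484 0.9748]  H_jac=[-0.3675 -0.1050]  S=[0.5506]  K=[-0.7843; -0.5519]  nu=[1.6741]  x^+=[-2.0318, 1.5916]  P^+=[0.6797 0.3100; 0.3100 0.8071]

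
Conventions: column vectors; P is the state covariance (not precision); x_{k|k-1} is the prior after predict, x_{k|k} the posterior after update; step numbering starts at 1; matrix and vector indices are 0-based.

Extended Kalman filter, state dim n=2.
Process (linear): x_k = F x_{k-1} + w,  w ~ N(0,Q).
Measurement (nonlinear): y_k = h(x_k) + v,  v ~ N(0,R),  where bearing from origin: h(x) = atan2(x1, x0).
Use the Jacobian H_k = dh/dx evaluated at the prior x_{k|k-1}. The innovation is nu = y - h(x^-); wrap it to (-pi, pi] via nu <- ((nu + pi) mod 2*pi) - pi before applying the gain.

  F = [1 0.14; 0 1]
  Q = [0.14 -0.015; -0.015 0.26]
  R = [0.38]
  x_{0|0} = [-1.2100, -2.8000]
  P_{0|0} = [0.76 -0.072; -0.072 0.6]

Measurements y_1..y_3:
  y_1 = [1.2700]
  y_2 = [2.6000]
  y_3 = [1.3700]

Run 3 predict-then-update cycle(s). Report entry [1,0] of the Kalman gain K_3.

step 1: x^-=[-1.6020, -2.8000]  P^-=[0.8916 -0.0030; -0.0030 0.8600]  H_jac=[0.2691 -0.1539]  S=[0.4652]  K=[0.5167; -0.2863]  nu=[-2.9227]  x^+=[-3.1122, -1.9631]  P^+=[0.7674 0.0658; 0.0658 0.8219]
step 2: x^-=[-3.3870, -1.9631]  P^-=[0.9419 0.1659; 0.1659 1.0819]  H_jac=[0.1281 -0.2210]  S=[0.4389]  K=[0.1914; -0.4963]  nu=[-1.0669]  x^+=[-3.5912, -1.4336]  P^+=[0.9259 0.2076; 0.2076 0.9737]
step 3: x^-=[-3.7919, -1.4336]  P^-=[1.1431 0.3289; 0.3289 1.2337]  H_jac=[0.0872 -0.2307]  S=[0.4411]  K=[0.0540; -0.5803]  nu=[-2.1330]  x^+=[-3.9071, -0.1958]  P^+=[1.1418 0.3427; 0.3427 1.0852]

K[1,0] = -0.5803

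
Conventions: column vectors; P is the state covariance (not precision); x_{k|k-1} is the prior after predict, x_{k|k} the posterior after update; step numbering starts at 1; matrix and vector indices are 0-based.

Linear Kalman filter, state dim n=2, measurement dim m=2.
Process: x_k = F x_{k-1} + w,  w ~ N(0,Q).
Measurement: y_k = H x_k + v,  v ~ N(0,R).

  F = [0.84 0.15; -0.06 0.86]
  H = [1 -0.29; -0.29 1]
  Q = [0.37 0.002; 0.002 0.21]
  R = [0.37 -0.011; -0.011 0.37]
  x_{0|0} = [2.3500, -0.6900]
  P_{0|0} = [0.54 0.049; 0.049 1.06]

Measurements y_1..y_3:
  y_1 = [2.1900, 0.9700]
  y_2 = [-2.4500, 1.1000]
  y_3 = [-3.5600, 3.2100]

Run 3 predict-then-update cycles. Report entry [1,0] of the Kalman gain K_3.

K[1,0] = 0.0771

step 1: x^-=[1.8705, -0.7344]  P^-=[0.7872 0.1465; 0.1465 0.9909]  S=[1.1556 -0.3678; -0.3678 1.3421]  K=[0.6848 0.1267; 0.1129 0.7376]  nu=[0.1065, 2.2468]  x^+=[2.2282, 0.9348]  P^+=[0.2876 0.1228; 0.1228 0.3073]
step 2: x^-=[2.0119, 0.6703]  P^-=[0.6108 0.1147; 0.1147 0.4256]  S=[0.9500 -0.1872; -0.1872 0.7804]  K=[0.6215 0.0691; 0.0943 0.5254]  nu=[-4.2675, 1.0132]  x^+=[-0.5703, 0.7999]  P^+=[0.2562 0.0930; 0.0930 0.2203]
step 3: x^-=[-0.3591, 0.7222]  P^-=[0.5792 0.0839; 0.0839 0.3643]  S=[0.9311 -0.1937; -0.1937 0.7343]  K=[0.6052 0.0451; 0.0771 0.4833]  nu=[-2.9915, 2.3837]  x^+=[-2.0621, 1.6434]  P^+=[0.2471 0.0817; 0.0817 0.2017]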